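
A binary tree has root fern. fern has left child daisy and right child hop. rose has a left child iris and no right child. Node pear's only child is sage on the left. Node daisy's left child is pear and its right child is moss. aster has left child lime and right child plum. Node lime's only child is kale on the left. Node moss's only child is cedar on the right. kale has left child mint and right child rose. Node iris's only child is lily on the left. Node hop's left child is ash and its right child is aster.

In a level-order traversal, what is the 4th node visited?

pear

Level-order visits nodes level by level from the root, left to right within each level.
Level 0: fern
Level 1: daisy, hop
Level 2: pear, moss, ash, aster
Level 3: sage, cedar, lime, plum
Level 4: kale
Level 5: mint, rose
Level 6: iris
Level 7: lily
Full level-order sequence: fern, daisy, hop, pear, moss, ash, aster, sage, cedar, lime, plum, kale, mint, rose, iris, lily.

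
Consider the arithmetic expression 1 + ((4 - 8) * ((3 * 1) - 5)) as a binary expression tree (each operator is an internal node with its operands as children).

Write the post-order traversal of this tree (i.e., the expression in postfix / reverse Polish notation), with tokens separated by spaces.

1 4 8 - 3 1 * 5 - * +

Post-order on an expression tree gives postfix notation: for each operator, emit left operand, right operand, then the operator.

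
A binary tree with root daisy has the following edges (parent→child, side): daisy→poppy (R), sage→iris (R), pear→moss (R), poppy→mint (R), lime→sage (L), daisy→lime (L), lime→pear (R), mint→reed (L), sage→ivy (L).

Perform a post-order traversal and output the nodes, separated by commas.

Post-order visits the left subtree, then the right subtree, then the node.
At daisy: go left to lime.
  At lime: go left to sage.
    At sage: go left to ivy.
      ivy is a leaf — visit ivy.
    At sage: go right to iris.
      iris is a leaf — visit iris.
    Visit sage.
  At lime: go right to pear.
    At pear: no left child.
    At pear: go right to moss.
      moss is a leaf — visit moss.
    Visit pear.
  Visit lime.
At daisy: go right to poppy.
  At poppy: no left child.
  At poppy: go right to mint.
    At mint: go left to reed.
      reed is a leaf — visit reed.
    At mint: no right child.
    Visit mint.
  Visit poppy.
Visit daisy.

ivy, iris, sage, moss, pear, lime, reed, mint, poppy, daisy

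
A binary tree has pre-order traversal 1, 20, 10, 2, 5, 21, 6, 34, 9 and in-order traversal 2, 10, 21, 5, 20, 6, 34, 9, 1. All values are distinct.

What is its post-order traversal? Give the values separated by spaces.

2 21 5 10 9 34 6 20 1

The first element of pre-order is the root; it splits in-order into left and right subtrees.
Root 1: left subtree has 8 nodes {2, 10, 21, 5, 20, 6, 34, 9}, right has 0 { }.
  Root 20: left subtree has 4 nodes {2, 10, 21, 5}, right has 3 {6, 34, 9}.
    Root 10: left subtree has 1 node {2}, right has 2 {21, 5}.
      Root 5: left subtree has 1 node {21}, right has 0 { }.
    Root 6: left subtree has 0 nodes { }, right has 2 {34, 9}.
      Root 34: left subtree has 0 nodes { }, right has 1 {9}.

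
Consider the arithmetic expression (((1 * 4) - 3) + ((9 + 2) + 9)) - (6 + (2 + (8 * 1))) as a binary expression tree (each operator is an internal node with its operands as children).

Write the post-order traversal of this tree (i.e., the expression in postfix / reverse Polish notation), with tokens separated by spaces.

1 4 * 3 - 9 2 + 9 + + 6 2 8 1 * + + -

Post-order on an expression tree gives postfix notation: for each operator, emit left operand, right operand, then the operator.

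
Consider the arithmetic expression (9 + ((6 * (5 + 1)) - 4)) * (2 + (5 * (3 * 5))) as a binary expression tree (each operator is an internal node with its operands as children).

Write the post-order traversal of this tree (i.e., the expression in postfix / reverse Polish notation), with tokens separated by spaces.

9 6 5 1 + * 4 - + 2 5 3 5 * * + *

Post-order on an expression tree gives postfix notation: for each operator, emit left operand, right operand, then the operator.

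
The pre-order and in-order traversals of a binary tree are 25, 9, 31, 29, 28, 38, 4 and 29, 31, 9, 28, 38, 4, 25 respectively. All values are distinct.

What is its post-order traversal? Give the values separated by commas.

29, 31, 4, 38, 28, 9, 25

The first element of pre-order is the root; it splits in-order into left and right subtrees.
Root 25: left subtree has 6 nodes {29, 31, 9, 28, 38, 4}, right has 0 { }.
  Root 9: left subtree has 2 nodes {29, 31}, right has 3 {28, 38, 4}.
    Root 31: left subtree has 1 node {29}, right has 0 { }.
    Root 28: left subtree has 0 nodes { }, right has 2 {38, 4}.
      Root 38: left subtree has 0 nodes { }, right has 1 {4}.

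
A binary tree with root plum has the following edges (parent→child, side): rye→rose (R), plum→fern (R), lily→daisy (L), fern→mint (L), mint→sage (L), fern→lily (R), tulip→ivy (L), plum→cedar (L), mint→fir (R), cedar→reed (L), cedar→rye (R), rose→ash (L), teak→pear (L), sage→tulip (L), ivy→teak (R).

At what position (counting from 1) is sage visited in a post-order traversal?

10

Post-order visits the left subtree, then the right subtree, then the node.
At plum: go left to cedar.
  At cedar: go left to reed.
    reed is a leaf — visit reed.
  At cedar: go right to rye.
    At rye: no left child.
    At rye: go right to rose.
      At rose: go left to ash.
        ash is a leaf — visit ash.
      At rose: no right child.
      Visit rose.
    Visit rye.
  Visit cedar.
At plum: go right to fern.
  At fern: go left to mint.
    At mint: go left to sage.
      At sage: go left to tulip.
        At tulip: go left to ivy.
          At ivy: no left child.
          At ivy: go right to teak.
            At teak: go left to pear.
              pear is a leaf — visit pear.
            At teak: no right child.
            Visit teak.
          Visit ivy.
        At tulip: no right child.
        Visit tulip.
      At sage: no right child.
      Visit sage.
    At mint: go right to fir.
      fir is a leaf — visit fir.
    Visit mint.
  At fern: go right to lily.
    At lily: go left to daisy.
      daisy is a leaf — visit daisy.
    At lily: no right child.
    Visit lily.
  Visit fern.
Visit plum.
Full post-order sequence: reed, ash, rose, rye, cedar, pear, teak, ivy, tulip, sage, fir, mint, daisy, lily, fern, plum.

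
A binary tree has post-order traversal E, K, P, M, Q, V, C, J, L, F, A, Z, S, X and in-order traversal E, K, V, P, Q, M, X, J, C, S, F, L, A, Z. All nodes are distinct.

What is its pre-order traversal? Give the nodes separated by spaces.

X V K E Q P M S J C Z A F L

The last element of post-order is the root; it splits in-order into left and right subtrees.
Root X: left subtree has 6 nodes {E, K, V, P, Q, M}, right has 7 {J, C, S, F, L, A, Z}.
  Root V: left subtree has 2 nodes {E, K}, right has 3 {P, Q, M}.
    Root K: left subtree has 1 node {E}, right has 0 { }.
    Root Q: left subtree has 1 node {P}, right has 1 {M}.
  Root S: left subtree has 2 nodes {J, C}, right has 4 {F, L, A, Z}.
    Root J: left subtree has 0 nodes { }, right has 1 {C}.
    Root Z: left subtree has 3 nodes {F, L, A}, right has 0 { }.
      Root A: left subtree has 2 nodes {F, L}, right has 0 { }.
        Root F: left subtree has 0 nodes { }, right has 1 {L}.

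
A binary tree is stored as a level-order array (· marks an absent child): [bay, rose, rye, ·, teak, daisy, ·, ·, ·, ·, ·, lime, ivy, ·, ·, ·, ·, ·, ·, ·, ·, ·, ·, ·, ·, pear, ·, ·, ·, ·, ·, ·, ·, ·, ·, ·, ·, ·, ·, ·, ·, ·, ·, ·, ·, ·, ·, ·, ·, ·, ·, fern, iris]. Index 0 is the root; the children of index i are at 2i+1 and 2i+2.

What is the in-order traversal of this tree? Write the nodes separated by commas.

In-order visits the left subtree, then the node, then the right subtree.
At bay: go left to rose.
  At rose: no left child.
  Visit rose.
  At rose: go right to teak.
    teak is a leaf — visit teak.
Visit bay.
At bay: go right to rye.
  At rye: go left to daisy.
    At daisy: go left to lime.
      lime is a leaf — visit lime.
    Visit daisy.
    At daisy: go right to ivy.
      At ivy: go left to pear.
        At pear: go left to fern.
          fern is a leaf — visit fern.
        Visit pear.
        At pear: go right to iris.
          iris is a leaf — visit iris.
      Visit ivy.
      At ivy: no right child.
  Visit rye.
  At rye: no right child.

rose, teak, bay, lime, daisy, fern, pear, iris, ivy, rye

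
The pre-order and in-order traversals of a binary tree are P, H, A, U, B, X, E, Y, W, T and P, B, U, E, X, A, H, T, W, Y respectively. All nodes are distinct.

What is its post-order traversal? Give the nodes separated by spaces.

The first element of pre-order is the root; it splits in-order into left and right subtrees.
Root P: left subtree has 0 nodes { }, right has 9 {B, U, E, X, A, H, T, W, Y}.
  Root H: left subtree has 5 nodes {B, U, E, X, A}, right has 3 {T, W, Y}.
    Root A: left subtree has 4 nodes {B, U, E, X}, right has 0 { }.
      Root U: left subtree has 1 node {B}, right has 2 {E, X}.
        Root X: left subtree has 1 node {E}, right has 0 { }.
    Root Y: left subtree has 2 nodes {T, W}, right has 0 { }.
      Root W: left subtree has 1 node {T}, right has 0 { }.

B E X U A T W Y H P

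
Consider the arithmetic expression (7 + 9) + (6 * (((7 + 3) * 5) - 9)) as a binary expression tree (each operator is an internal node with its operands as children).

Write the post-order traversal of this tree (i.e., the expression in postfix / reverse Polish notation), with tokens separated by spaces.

7 9 + 6 7 3 + 5 * 9 - * +

Post-order on an expression tree gives postfix notation: for each operator, emit left operand, right operand, then the operator.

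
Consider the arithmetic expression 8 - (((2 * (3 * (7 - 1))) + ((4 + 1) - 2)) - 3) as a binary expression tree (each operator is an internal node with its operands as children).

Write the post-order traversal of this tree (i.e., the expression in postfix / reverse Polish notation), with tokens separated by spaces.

Post-order on an expression tree gives postfix notation: for each operator, emit left operand, right operand, then the operator.

8 2 3 7 1 - * * 4 1 + 2 - + 3 - -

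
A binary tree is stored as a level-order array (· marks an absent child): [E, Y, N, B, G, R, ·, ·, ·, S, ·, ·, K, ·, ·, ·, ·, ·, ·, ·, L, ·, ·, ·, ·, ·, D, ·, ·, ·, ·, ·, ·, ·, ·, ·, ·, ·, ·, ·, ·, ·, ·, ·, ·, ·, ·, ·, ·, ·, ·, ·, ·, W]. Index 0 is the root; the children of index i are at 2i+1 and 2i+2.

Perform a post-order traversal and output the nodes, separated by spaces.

Post-order visits the left subtree, then the right subtree, then the node.
At E: go left to Y.
  At Y: go left to B.
    B is a leaf — visit B.
  At Y: go right to G.
    At G: go left to S.
      At S: no left child.
      At S: go right to L.
        L is a leaf — visit L.
      Visit S.
    At G: no right child.
    Visit G.
  Visit Y.
At E: go right to N.
  At N: go left to R.
    At R: no left child.
    At R: go right to K.
      At K: no left child.
      At K: go right to D.
        At D: go left to W.
          W is a leaf — visit W.
        At D: no right child.
        Visit D.
      Visit K.
    Visit R.
  At N: no right child.
  Visit N.
Visit E.

B L S G Y W D K R N E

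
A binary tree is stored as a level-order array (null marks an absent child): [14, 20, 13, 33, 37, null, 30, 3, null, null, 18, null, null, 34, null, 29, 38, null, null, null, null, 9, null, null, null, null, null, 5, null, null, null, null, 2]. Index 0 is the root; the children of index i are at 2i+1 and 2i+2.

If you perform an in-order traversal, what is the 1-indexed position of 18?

In-order visits the left subtree, then the node, then the right subtree.
At 14: go left to 20.
  At 20: go left to 33.
    At 33: go left to 3.
      At 3: go left to 29.
        At 29: no left child.
        Visit 29.
        At 29: go right to 2.
          2 is a leaf — visit 2.
      Visit 3.
      At 3: go right to 38.
        38 is a leaf — visit 38.
    Visit 33.
    At 33: no right child.
  Visit 20.
  At 20: go right to 37.
    At 37: no left child.
    Visit 37.
    At 37: go right to 18.
      At 18: go left to 9.
        9 is a leaf — visit 9.
      Visit 18.
      At 18: no right child.
Visit 14.
At 14: go right to 13.
  At 13: no left child.
  Visit 13.
  At 13: go right to 30.
    At 30: go left to 34.
      At 34: go left to 5.
        5 is a leaf — visit 5.
      Visit 34.
      At 34: no right child.
    Visit 30.
    At 30: no right child.
Full in-order sequence: 29, 2, 3, 38, 33, 20, 37, 9, 18, 14, 13, 5, 34, 30.

9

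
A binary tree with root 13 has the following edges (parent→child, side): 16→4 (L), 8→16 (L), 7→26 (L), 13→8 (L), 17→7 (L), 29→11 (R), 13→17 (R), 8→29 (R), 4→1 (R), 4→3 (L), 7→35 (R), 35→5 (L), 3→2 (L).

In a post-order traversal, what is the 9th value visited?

Post-order visits the left subtree, then the right subtree, then the node.
At 13: go left to 8.
  At 8: go left to 16.
    At 16: go left to 4.
      At 4: go left to 3.
        At 3: go left to 2.
          2 is a leaf — visit 2.
        At 3: no right child.
        Visit 3.
      At 4: go right to 1.
        1 is a leaf — visit 1.
      Visit 4.
    At 16: no right child.
    Visit 16.
  At 8: go right to 29.
    At 29: no left child.
    At 29: go right to 11.
      11 is a leaf — visit 11.
    Visit 29.
  Visit 8.
At 13: go right to 17.
  At 17: go left to 7.
    At 7: go left to 26.
      26 is a leaf — visit 26.
    At 7: go right to 35.
      At 35: go left to 5.
        5 is a leaf — visit 5.
      At 35: no right child.
      Visit 35.
    Visit 7.
  At 17: no right child.
  Visit 17.
Visit 13.
Full post-order sequence: 2, 3, 1, 4, 16, 11, 29, 8, 26, 5, 35, 7, 17, 13.

26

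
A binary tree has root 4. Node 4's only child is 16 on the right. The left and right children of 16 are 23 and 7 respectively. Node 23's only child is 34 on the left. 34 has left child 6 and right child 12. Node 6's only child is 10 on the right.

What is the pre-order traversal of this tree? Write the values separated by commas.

Pre-order visits the node, then its left subtree, then its right subtree.
Visit 4.
At 4: no left child.
At 4: go right to 16.
  Visit 16.
  At 16: go left to 23.
    Visit 23.
    At 23: go left to 34.
      Visit 34.
      At 34: go left to 6.
        Visit 6.
        At 6: no left child.
        At 6: go right to 10.
          10 is a leaf — visit 10.
      At 34: go right to 12.
        12 is a leaf — visit 12.
    At 23: no right child.
  At 16: go right to 7.
    7 is a leaf — visit 7.

4, 16, 23, 34, 6, 10, 12, 7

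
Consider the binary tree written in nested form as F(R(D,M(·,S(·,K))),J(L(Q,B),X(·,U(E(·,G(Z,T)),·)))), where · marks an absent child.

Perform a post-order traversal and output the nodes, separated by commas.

D, K, S, M, R, Q, B, L, Z, T, G, E, U, X, J, F

Post-order visits the left subtree, then the right subtree, then the node.
At F: go left to R.
  At R: go left to D.
    D is a leaf — visit D.
  At R: go right to M.
    At M: no left child.
    At M: go right to S.
      At S: no left child.
      At S: go right to K.
        K is a leaf — visit K.
      Visit S.
    Visit M.
  Visit R.
At F: go right to J.
  At J: go left to L.
    At L: go left to Q.
      Q is a leaf — visit Q.
    At L: go right to B.
      B is a leaf — visit B.
    Visit L.
  At J: go right to X.
    At X: no left child.
    At X: go right to U.
      At U: go left to E.
        At E: no left child.
        At E: go right to G.
          At G: go left to Z.
            Z is a leaf — visit Z.
          At G: go right to T.
            T is a leaf — visit T.
          Visit G.
        Visit E.
      At U: no right child.
      Visit U.
    Visit X.
  Visit J.
Visit F.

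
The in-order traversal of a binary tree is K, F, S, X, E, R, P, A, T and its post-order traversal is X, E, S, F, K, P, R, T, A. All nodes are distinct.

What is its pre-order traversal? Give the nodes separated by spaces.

The last element of post-order is the root; it splits in-order into left and right subtrees.
Root A: left subtree has 7 nodes {K, F, S, X, E, R, P}, right has 1 {T}.
  Root R: left subtree has 5 nodes {K, F, S, X, E}, right has 1 {P}.
    Root K: left subtree has 0 nodes { }, right has 4 {F, S, X, E}.
      Root F: left subtree has 0 nodes { }, right has 3 {S, X, E}.
        Root S: left subtree has 0 nodes { }, right has 2 {X, E}.
          Root E: left subtree has 1 node {X}, right has 0 { }.

A R K F S E X P T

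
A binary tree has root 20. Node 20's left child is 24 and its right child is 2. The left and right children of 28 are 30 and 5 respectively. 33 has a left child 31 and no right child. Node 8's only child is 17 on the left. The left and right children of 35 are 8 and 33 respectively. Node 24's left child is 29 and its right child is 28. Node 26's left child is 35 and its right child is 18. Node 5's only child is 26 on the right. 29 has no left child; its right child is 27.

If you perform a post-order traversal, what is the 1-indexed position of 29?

2

Post-order visits the left subtree, then the right subtree, then the node.
At 20: go left to 24.
  At 24: go left to 29.
    At 29: no left child.
    At 29: go right to 27.
      27 is a leaf — visit 27.
    Visit 29.
  At 24: go right to 28.
    At 28: go left to 30.
      30 is a leaf — visit 30.
    At 28: go right to 5.
      At 5: no left child.
      At 5: go right to 26.
        At 26: go left to 35.
          At 35: go left to 8.
            At 8: go left to 17.
              17 is a leaf — visit 17.
            At 8: no right child.
            Visit 8.
          At 35: go right to 33.
            At 33: go left to 31.
              31 is a leaf — visit 31.
            At 33: no right child.
            Visit 33.
          Visit 35.
        At 26: go right to 18.
          18 is a leaf — visit 18.
        Visit 26.
      Visit 5.
    Visit 28.
  Visit 24.
At 20: go right to 2.
  2 is a leaf — visit 2.
Visit 20.
Full post-order sequence: 27, 29, 30, 17, 8, 31, 33, 35, 18, 26, 5, 28, 24, 2, 20.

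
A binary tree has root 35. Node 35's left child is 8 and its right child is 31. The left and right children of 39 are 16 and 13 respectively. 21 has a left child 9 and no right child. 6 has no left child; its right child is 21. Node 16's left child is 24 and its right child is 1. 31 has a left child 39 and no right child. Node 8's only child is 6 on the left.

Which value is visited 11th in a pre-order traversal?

13

Pre-order visits the node, then its left subtree, then its right subtree.
Visit 35.
At 35: go left to 8.
  Visit 8.
  At 8: go left to 6.
    Visit 6.
    At 6: no left child.
    At 6: go right to 21.
      Visit 21.
      At 21: go left to 9.
        9 is a leaf — visit 9.
      At 21: no right child.
  At 8: no right child.
At 35: go right to 31.
  Visit 31.
  At 31: go left to 39.
    Visit 39.
    At 39: go left to 16.
      Visit 16.
      At 16: go left to 24.
        24 is a leaf — visit 24.
      At 16: go right to 1.
        1 is a leaf — visit 1.
    At 39: go right to 13.
      13 is a leaf — visit 13.
  At 31: no right child.
Full pre-order sequence: 35, 8, 6, 21, 9, 31, 39, 16, 24, 1, 13.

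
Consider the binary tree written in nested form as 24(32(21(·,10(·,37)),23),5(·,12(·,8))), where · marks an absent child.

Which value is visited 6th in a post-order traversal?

Post-order visits the left subtree, then the right subtree, then the node.
At 24: go left to 32.
  At 32: go left to 21.
    At 21: no left child.
    At 21: go right to 10.
      At 10: no left child.
      At 10: go right to 37.
        37 is a leaf — visit 37.
      Visit 10.
    Visit 21.
  At 32: go right to 23.
    23 is a leaf — visit 23.
  Visit 32.
At 24: go right to 5.
  At 5: no left child.
  At 5: go right to 12.
    At 12: no left child.
    At 12: go right to 8.
      8 is a leaf — visit 8.
    Visit 12.
  Visit 5.
Visit 24.
Full post-order sequence: 37, 10, 21, 23, 32, 8, 12, 5, 24.

8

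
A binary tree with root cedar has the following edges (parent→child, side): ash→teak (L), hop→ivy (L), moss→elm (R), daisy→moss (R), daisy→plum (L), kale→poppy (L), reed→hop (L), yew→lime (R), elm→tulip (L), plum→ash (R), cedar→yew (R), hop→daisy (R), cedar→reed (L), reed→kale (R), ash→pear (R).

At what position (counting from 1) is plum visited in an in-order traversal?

3

In-order visits the left subtree, then the node, then the right subtree.
At cedar: go left to reed.
  At reed: go left to hop.
    At hop: go left to ivy.
      ivy is a leaf — visit ivy.
    Visit hop.
    At hop: go right to daisy.
      At daisy: go left to plum.
        At plum: no left child.
        Visit plum.
        At plum: go right to ash.
          At ash: go left to teak.
            teak is a leaf — visit teak.
          Visit ash.
          At ash: go right to pear.
            pear is a leaf — visit pear.
      Visit daisy.
      At daisy: go right to moss.
        At moss: no left child.
        Visit moss.
        At moss: go right to elm.
          At elm: go left to tulip.
            tulip is a leaf — visit tulip.
          Visit elm.
          At elm: no right child.
  Visit reed.
  At reed: go right to kale.
    At kale: go left to poppy.
      poppy is a leaf — visit poppy.
    Visit kale.
    At kale: no right child.
Visit cedar.
At cedar: go right to yew.
  At yew: no left child.
  Visit yew.
  At yew: go right to lime.
    lime is a leaf — visit lime.
Full in-order sequence: ivy, hop, plum, teak, ash, pear, daisy, moss, tulip, elm, reed, poppy, kale, cedar, yew, lime.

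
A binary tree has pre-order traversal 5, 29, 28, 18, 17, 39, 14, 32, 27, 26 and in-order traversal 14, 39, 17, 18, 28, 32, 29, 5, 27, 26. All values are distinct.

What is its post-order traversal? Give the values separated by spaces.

The first element of pre-order is the root; it splits in-order into left and right subtrees.
Root 5: left subtree has 7 nodes {14, 39, 17, 18, 28, 32, 29}, right has 2 {27, 26}.
  Root 29: left subtree has 6 nodes {14, 39, 17, 18, 28, 32}, right has 0 { }.
    Root 28: left subtree has 4 nodes {14, 39, 17, 18}, right has 1 {32}.
      Root 18: left subtree has 3 nodes {14, 39, 17}, right has 0 { }.
        Root 17: left subtree has 2 nodes {14, 39}, right has 0 { }.
          Root 39: left subtree has 1 node {14}, right has 0 { }.
  Root 27: left subtree has 0 nodes { }, right has 1 {26}.

14 39 17 18 32 28 29 26 27 5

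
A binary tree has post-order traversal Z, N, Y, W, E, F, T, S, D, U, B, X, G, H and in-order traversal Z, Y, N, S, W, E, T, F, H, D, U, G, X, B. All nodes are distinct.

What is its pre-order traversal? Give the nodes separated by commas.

The last element of post-order is the root; it splits in-order into left and right subtrees.
Root H: left subtree has 8 nodes {Z, Y, N, S, W, E, T, F}, right has 5 {D, U, G, X, B}.
  Root S: left subtree has 3 nodes {Z, Y, N}, right has 4 {W, E, T, F}.
    Root Y: left subtree has 1 node {Z}, right has 1 {N}.
    Root T: left subtree has 2 nodes {W, E}, right has 1 {F}.
      Root E: left subtree has 1 node {W}, right has 0 { }.
  Root G: left subtree has 2 nodes {D, U}, right has 2 {X, B}.
    Root U: left subtree has 1 node {D}, right has 0 { }.
    Root X: left subtree has 0 nodes { }, right has 1 {B}.

H, S, Y, Z, N, T, E, W, F, G, U, D, X, B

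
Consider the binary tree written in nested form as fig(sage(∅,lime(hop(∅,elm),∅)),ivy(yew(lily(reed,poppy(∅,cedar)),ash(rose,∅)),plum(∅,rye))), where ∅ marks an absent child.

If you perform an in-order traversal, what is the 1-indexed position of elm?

In-order visits the left subtree, then the node, then the right subtree.
At fig: go left to sage.
  At sage: no left child.
  Visit sage.
  At sage: go right to lime.
    At lime: go left to hop.
      At hop: no left child.
      Visit hop.
      At hop: go right to elm.
        elm is a leaf — visit elm.
    Visit lime.
    At lime: no right child.
Visit fig.
At fig: go right to ivy.
  At ivy: go left to yew.
    At yew: go left to lily.
      At lily: go left to reed.
        reed is a leaf — visit reed.
      Visit lily.
      At lily: go right to poppy.
        At poppy: no left child.
        Visit poppy.
        At poppy: go right to cedar.
          cedar is a leaf — visit cedar.
    Visit yew.
    At yew: go right to ash.
      At ash: go left to rose.
        rose is a leaf — visit rose.
      Visit ash.
      At ash: no right child.
  Visit ivy.
  At ivy: go right to plum.
    At plum: no left child.
    Visit plum.
    At plum: go right to rye.
      rye is a leaf — visit rye.
Full in-order sequence: sage, hop, elm, lime, fig, reed, lily, poppy, cedar, yew, rose, ash, ivy, plum, rye.

3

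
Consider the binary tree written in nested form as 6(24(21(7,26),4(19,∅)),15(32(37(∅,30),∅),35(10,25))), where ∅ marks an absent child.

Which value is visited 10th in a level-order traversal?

19

Level-order visits nodes level by level from the root, left to right within each level.
Level 0: 6
Level 1: 24, 15
Level 2: 21, 4, 32, 35
Level 3: 7, 26, 19, 37, 10, 25
Level 4: 30
Full level-order sequence: 6, 24, 15, 21, 4, 32, 35, 7, 26, 19, 37, 10, 25, 30.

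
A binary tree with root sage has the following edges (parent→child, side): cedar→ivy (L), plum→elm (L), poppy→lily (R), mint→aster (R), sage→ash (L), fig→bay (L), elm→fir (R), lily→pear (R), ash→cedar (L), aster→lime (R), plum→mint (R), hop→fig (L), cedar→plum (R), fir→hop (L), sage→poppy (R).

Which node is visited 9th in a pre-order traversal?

fig

Pre-order visits the node, then its left subtree, then its right subtree.
Visit sage.
At sage: go left to ash.
  Visit ash.
  At ash: go left to cedar.
    Visit cedar.
    At cedar: go left to ivy.
      ivy is a leaf — visit ivy.
    At cedar: go right to plum.
      Visit plum.
      At plum: go left to elm.
        Visit elm.
        At elm: no left child.
        At elm: go right to fir.
          Visit fir.
          At fir: go left to hop.
            Visit hop.
            At hop: go left to fig.
              Visit fig.
              At fig: go left to bay.
                bay is a leaf — visit bay.
              At fig: no right child.
            At hop: no right child.
          At fir: no right child.
      At plum: go right to mint.
        Visit mint.
        At mint: no left child.
        At mint: go right to aster.
          Visit aster.
          At aster: no left child.
          At aster: go right to lime.
            lime is a leaf — visit lime.
  At ash: no right child.
At sage: go right to poppy.
  Visit poppy.
  At poppy: no left child.
  At poppy: go right to lily.
    Visit lily.
    At lily: no left child.
    At lily: go right to pear.
      pear is a leaf — visit pear.
Full pre-order sequence: sage, ash, cedar, ivy, plum, elm, fir, hop, fig, bay, mint, aster, lime, poppy, lily, pear.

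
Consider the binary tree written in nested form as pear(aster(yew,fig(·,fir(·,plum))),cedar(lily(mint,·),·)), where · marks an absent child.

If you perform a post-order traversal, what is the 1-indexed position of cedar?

Post-order visits the left subtree, then the right subtree, then the node.
At pear: go left to aster.
  At aster: go left to yew.
    yew is a leaf — visit yew.
  At aster: go right to fig.
    At fig: no left child.
    At fig: go right to fir.
      At fir: no left child.
      At fir: go right to plum.
        plum is a leaf — visit plum.
      Visit fir.
    Visit fig.
  Visit aster.
At pear: go right to cedar.
  At cedar: go left to lily.
    At lily: go left to mint.
      mint is a leaf — visit mint.
    At lily: no right child.
    Visit lily.
  At cedar: no right child.
  Visit cedar.
Visit pear.
Full post-order sequence: yew, plum, fir, fig, aster, mint, lily, cedar, pear.

8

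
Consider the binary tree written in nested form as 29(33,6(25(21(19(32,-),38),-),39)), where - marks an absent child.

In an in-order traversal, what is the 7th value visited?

25

In-order visits the left subtree, then the node, then the right subtree.
At 29: go left to 33.
  33 is a leaf — visit 33.
Visit 29.
At 29: go right to 6.
  At 6: go left to 25.
    At 25: go left to 21.
      At 21: go left to 19.
        At 19: go left to 32.
          32 is a leaf — visit 32.
        Visit 19.
        At 19: no right child.
      Visit 21.
      At 21: go right to 38.
        38 is a leaf — visit 38.
    Visit 25.
    At 25: no right child.
  Visit 6.
  At 6: go right to 39.
    39 is a leaf — visit 39.
Full in-order sequence: 33, 29, 32, 19, 21, 38, 25, 6, 39.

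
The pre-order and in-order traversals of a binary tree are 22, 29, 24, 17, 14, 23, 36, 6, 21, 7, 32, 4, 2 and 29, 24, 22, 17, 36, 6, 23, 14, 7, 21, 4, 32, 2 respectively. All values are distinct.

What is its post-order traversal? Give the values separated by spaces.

The first element of pre-order is the root; it splits in-order into left and right subtrees.
Root 22: left subtree has 2 nodes {29, 24}, right has 10 {17, 36, 6, 23, 14, 7, 21, 4, 32, 2}.
  Root 29: left subtree has 0 nodes { }, right has 1 {24}.
  Root 17: left subtree has 0 nodes { }, right has 9 {36, 6, 23, 14, 7, 21, 4, 32, 2}.
    Root 14: left subtree has 3 nodes {36, 6, 23}, right has 5 {7, 21, 4, 32, 2}.
      Root 23: left subtree has 2 nodes {36, 6}, right has 0 { }.
        Root 36: left subtree has 0 nodes { }, right has 1 {6}.
      Root 21: left subtree has 1 node {7}, right has 3 {4, 32, 2}.
        Root 32: left subtree has 1 node {4}, right has 1 {2}.

24 29 6 36 23 7 4 2 32 21 14 17 22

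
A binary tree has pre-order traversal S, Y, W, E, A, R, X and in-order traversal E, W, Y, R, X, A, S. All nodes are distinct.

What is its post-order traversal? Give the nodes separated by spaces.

E W X R A Y S

The first element of pre-order is the root; it splits in-order into left and right subtrees.
Root S: left subtree has 6 nodes {E, W, Y, R, X, A}, right has 0 { }.
  Root Y: left subtree has 2 nodes {E, W}, right has 3 {R, X, A}.
    Root W: left subtree has 1 node {E}, right has 0 { }.
    Root A: left subtree has 2 nodes {R, X}, right has 0 { }.
      Root R: left subtree has 0 nodes { }, right has 1 {X}.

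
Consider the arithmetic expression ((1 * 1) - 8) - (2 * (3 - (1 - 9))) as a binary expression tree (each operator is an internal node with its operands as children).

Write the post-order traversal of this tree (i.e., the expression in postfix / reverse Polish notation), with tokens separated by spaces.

Post-order on an expression tree gives postfix notation: for each operator, emit left operand, right operand, then the operator.

1 1 * 8 - 2 3 1 9 - - * -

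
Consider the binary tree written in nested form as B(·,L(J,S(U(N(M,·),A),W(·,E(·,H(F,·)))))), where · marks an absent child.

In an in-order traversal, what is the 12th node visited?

In-order visits the left subtree, then the node, then the right subtree.
At B: no left child.
Visit B.
At B: go right to L.
  At L: go left to J.
    J is a leaf — visit J.
  Visit L.
  At L: go right to S.
    At S: go left to U.
      At U: go left to N.
        At N: go left to M.
          M is a leaf — visit M.
        Visit N.
        At N: no right child.
      Visit U.
      At U: go right to A.
        A is a leaf — visit A.
    Visit S.
    At S: go right to W.
      At W: no left child.
      Visit W.
      At W: go right to E.
        At E: no left child.
        Visit E.
        At E: go right to H.
          At H: go left to F.
            F is a leaf — visit F.
          Visit H.
          At H: no right child.
Full in-order sequence: B, J, L, M, N, U, A, S, W, E, F, H.

H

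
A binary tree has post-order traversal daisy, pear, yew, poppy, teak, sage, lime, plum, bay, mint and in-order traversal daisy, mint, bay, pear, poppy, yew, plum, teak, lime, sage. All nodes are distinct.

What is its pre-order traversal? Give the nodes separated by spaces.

mint daisy bay plum poppy pear yew lime teak sage

The last element of post-order is the root; it splits in-order into left and right subtrees.
Root mint: left subtree has 1 node {daisy}, right has 8 {bay, pear, poppy, yew, plum, teak, lime, sage}.
  Root bay: left subtree has 0 nodes { }, right has 7 {pear, poppy, yew, plum, teak, lime, sage}.
    Root plum: left subtree has 3 nodes {pear, poppy, yew}, right has 3 {teak, lime, sage}.
      Root poppy: left subtree has 1 node {pear}, right has 1 {yew}.
      Root lime: left subtree has 1 node {teak}, right has 1 {sage}.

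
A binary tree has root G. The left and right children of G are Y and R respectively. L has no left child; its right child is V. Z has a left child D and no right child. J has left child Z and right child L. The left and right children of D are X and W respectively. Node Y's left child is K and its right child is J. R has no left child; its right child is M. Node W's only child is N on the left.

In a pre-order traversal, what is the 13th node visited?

Pre-order visits the node, then its left subtree, then its right subtree.
Visit G.
At G: go left to Y.
  Visit Y.
  At Y: go left to K.
    K is a leaf — visit K.
  At Y: go right to J.
    Visit J.
    At J: go left to Z.
      Visit Z.
      At Z: go left to D.
        Visit D.
        At D: go left to X.
          X is a leaf — visit X.
        At D: go right to W.
          Visit W.
          At W: go left to N.
            N is a leaf — visit N.
          At W: no right child.
      At Z: no right child.
    At J: go right to L.
      Visit L.
      At L: no left child.
      At L: go right to V.
        V is a leaf — visit V.
At G: go right to R.
  Visit R.
  At R: no left child.
  At R: go right to M.
    M is a leaf — visit M.
Full pre-order sequence: G, Y, K, J, Z, D, X, W, N, L, V, R, M.

M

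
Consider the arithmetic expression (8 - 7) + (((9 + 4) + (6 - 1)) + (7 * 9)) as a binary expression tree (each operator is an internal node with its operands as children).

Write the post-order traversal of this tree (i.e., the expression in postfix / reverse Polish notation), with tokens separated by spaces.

Post-order on an expression tree gives postfix notation: for each operator, emit left operand, right operand, then the operator.

8 7 - 9 4 + 6 1 - + 7 9 * + +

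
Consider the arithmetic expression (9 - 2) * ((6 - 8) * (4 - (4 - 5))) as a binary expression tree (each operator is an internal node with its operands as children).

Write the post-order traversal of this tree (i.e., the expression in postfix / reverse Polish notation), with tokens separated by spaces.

Post-order on an expression tree gives postfix notation: for each operator, emit left operand, right operand, then the operator.

9 2 - 6 8 - 4 4 5 - - * *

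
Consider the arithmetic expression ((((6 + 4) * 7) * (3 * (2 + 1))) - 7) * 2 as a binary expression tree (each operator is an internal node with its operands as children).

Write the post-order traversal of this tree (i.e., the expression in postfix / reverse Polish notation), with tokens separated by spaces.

6 4 + 7 * 3 2 1 + * * 7 - 2 *

Post-order on an expression tree gives postfix notation: for each operator, emit left operand, right operand, then the operator.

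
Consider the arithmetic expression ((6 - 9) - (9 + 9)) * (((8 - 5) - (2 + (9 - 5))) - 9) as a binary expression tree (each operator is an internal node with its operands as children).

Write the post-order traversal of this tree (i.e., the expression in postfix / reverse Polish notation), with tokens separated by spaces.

6 9 - 9 9 + - 8 5 - 2 9 5 - + - 9 - *

Post-order on an expression tree gives postfix notation: for each operator, emit left operand, right operand, then the operator.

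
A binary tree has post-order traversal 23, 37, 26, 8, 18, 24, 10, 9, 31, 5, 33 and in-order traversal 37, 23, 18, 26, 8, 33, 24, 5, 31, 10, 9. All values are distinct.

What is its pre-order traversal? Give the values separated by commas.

The last element of post-order is the root; it splits in-order into left and right subtrees.
Root 33: left subtree has 5 nodes {37, 23, 18, 26, 8}, right has 5 {24, 5, 31, 10, 9}.
  Root 18: left subtree has 2 nodes {37, 23}, right has 2 {26, 8}.
    Root 37: left subtree has 0 nodes { }, right has 1 {23}.
    Root 8: left subtree has 1 node {26}, right has 0 { }.
  Root 5: left subtree has 1 node {24}, right has 3 {31, 10, 9}.
    Root 31: left subtree has 0 nodes { }, right has 2 {10, 9}.
      Root 9: left subtree has 1 node {10}, right has 0 { }.

33, 18, 37, 23, 8, 26, 5, 24, 31, 9, 10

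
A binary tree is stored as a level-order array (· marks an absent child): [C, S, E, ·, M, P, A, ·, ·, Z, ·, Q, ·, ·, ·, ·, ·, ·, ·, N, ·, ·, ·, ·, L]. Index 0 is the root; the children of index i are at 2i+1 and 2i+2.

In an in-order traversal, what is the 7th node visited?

L

In-order visits the left subtree, then the node, then the right subtree.
At C: go left to S.
  At S: no left child.
  Visit S.
  At S: go right to M.
    At M: go left to Z.
      At Z: go left to N.
        N is a leaf — visit N.
      Visit Z.
      At Z: no right child.
    Visit M.
    At M: no right child.
Visit C.
At C: go right to E.
  At E: go left to P.
    At P: go left to Q.
      At Q: no left child.
      Visit Q.
      At Q: go right to L.
        L is a leaf — visit L.
    Visit P.
    At P: no right child.
  Visit E.
  At E: go right to A.
    A is a leaf — visit A.
Full in-order sequence: S, N, Z, M, C, Q, L, P, E, A.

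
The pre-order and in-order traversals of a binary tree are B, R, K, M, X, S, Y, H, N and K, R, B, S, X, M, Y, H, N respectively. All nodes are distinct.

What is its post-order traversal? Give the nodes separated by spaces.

K R S X N H Y M B

The first element of pre-order is the root; it splits in-order into left and right subtrees.
Root B: left subtree has 2 nodes {K, R}, right has 6 {S, X, M, Y, H, N}.
  Root R: left subtree has 1 node {K}, right has 0 { }.
  Root M: left subtree has 2 nodes {S, X}, right has 3 {Y, H, N}.
    Root X: left subtree has 1 node {S}, right has 0 { }.
    Root Y: left subtree has 0 nodes { }, right has 2 {H, N}.
      Root H: left subtree has 0 nodes { }, right has 1 {N}.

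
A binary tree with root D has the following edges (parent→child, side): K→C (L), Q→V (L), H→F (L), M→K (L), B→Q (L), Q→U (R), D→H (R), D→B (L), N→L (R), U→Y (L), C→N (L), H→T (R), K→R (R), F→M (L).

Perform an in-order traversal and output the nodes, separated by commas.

In-order visits the left subtree, then the node, then the right subtree.
At D: go left to B.
  At B: go left to Q.
    At Q: go left to V.
      V is a leaf — visit V.
    Visit Q.
    At Q: go right to U.
      At U: go left to Y.
        Y is a leaf — visit Y.
      Visit U.
      At U: no right child.
  Visit B.
  At B: no right child.
Visit D.
At D: go right to H.
  At H: go left to F.
    At F: go left to M.
      At M: go left to K.
        At K: go left to C.
          At C: go left to N.
            At N: no left child.
            Visit N.
            At N: go right to L.
              L is a leaf — visit L.
          Visit C.
          At C: no right child.
        Visit K.
        At K: go right to R.
          R is a leaf — visit R.
      Visit M.
      At M: no right child.
    Visit F.
    At F: no right child.
  Visit H.
  At H: go right to T.
    T is a leaf — visit T.

V, Q, Y, U, B, D, N, L, C, K, R, M, F, H, T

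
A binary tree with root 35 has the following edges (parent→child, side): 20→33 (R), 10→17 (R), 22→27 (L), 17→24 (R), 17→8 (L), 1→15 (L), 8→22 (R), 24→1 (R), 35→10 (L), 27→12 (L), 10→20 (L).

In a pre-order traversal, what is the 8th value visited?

Pre-order visits the node, then its left subtree, then its right subtree.
Visit 35.
At 35: go left to 10.
  Visit 10.
  At 10: go left to 20.
    Visit 20.
    At 20: no left child.
    At 20: go right to 33.
      33 is a leaf — visit 33.
  At 10: go right to 17.
    Visit 17.
    At 17: go left to 8.
      Visit 8.
      At 8: no left child.
      At 8: go right to 22.
        Visit 22.
        At 22: go left to 27.
          Visit 27.
          At 27: go left to 12.
            12 is a leaf — visit 12.
          At 27: no right child.
        At 22: no right child.
    At 17: go right to 24.
      Visit 24.
      At 24: no left child.
      At 24: go right to 1.
        Visit 1.
        At 1: go left to 15.
          15 is a leaf — visit 15.
        At 1: no right child.
At 35: no right child.
Full pre-order sequence: 35, 10, 20, 33, 17, 8, 22, 27, 12, 24, 1, 15.

27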